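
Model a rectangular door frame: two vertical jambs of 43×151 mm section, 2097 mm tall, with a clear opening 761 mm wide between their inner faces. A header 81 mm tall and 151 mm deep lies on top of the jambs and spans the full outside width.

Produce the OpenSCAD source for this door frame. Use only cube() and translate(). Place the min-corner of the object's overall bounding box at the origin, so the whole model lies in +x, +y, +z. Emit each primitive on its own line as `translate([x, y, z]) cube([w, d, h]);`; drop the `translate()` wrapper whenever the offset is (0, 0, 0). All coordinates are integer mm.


cube([43, 151, 2097]);
translate([804, 0, 0]) cube([43, 151, 2097]);
translate([0, 0, 2097]) cube([847, 151, 81]);


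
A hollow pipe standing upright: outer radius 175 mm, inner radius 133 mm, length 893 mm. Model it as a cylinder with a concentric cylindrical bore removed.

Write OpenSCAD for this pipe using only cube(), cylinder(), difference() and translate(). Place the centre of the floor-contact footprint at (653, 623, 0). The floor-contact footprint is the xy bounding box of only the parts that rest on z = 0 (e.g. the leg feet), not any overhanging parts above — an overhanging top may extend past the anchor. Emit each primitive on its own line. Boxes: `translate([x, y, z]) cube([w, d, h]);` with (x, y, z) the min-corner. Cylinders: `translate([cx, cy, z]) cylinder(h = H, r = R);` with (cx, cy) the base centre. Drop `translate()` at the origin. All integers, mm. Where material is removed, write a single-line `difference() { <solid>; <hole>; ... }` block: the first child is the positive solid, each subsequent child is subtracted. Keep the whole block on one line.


difference() { translate([653, 623, 0]) cylinder(h = 893, r = 175); translate([653, 623, 0]) cylinder(h = 893, r = 133); }


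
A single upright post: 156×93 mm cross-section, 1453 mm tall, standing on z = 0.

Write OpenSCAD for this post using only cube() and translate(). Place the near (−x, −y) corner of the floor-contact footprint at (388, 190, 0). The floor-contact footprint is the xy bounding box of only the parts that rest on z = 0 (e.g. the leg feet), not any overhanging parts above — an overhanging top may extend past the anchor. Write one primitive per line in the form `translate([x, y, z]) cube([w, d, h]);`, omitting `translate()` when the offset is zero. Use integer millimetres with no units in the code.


translate([388, 190, 0]) cube([156, 93, 1453]);


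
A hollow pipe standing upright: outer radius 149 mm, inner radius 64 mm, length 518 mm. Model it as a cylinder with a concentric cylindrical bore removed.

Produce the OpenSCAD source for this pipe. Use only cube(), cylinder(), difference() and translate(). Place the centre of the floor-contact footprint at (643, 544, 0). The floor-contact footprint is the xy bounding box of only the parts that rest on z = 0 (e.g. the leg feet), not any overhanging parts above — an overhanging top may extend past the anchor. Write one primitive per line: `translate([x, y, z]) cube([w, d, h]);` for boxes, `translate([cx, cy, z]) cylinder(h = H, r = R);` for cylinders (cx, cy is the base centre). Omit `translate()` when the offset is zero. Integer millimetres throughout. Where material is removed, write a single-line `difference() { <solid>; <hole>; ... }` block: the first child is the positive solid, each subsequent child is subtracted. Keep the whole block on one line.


difference() { translate([643, 544, 0]) cylinder(h = 518, r = 149); translate([643, 544, 0]) cylinder(h = 518, r = 64); }


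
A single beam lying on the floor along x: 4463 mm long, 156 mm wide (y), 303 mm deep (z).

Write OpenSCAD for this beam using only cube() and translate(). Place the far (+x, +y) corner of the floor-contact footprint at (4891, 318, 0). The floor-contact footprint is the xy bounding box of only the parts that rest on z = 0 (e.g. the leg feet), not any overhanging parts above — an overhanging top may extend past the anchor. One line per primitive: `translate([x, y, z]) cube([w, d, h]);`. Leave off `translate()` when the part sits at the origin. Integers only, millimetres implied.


translate([428, 162, 0]) cube([4463, 156, 303]);


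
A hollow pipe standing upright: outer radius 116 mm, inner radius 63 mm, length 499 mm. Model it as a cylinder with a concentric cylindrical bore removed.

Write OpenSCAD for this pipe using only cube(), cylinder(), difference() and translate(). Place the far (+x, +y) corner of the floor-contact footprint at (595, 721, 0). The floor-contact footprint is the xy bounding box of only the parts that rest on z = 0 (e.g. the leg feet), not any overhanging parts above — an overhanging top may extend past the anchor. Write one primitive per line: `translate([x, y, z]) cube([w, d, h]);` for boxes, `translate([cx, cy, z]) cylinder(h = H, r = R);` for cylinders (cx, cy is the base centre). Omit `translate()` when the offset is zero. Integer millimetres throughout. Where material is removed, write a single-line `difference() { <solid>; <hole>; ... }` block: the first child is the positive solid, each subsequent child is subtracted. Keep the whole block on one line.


difference() { translate([479, 605, 0]) cylinder(h = 499, r = 116); translate([479, 605, 0]) cylinder(h = 499, r = 63); }


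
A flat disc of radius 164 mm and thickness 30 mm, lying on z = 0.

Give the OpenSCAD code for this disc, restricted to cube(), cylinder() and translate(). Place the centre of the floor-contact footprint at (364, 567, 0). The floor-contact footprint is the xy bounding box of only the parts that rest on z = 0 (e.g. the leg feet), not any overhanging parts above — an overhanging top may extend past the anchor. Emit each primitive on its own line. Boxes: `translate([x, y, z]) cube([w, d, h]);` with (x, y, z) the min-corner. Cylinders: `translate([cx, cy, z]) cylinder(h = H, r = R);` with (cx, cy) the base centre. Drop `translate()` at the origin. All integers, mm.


translate([364, 567, 0]) cylinder(h = 30, r = 164);


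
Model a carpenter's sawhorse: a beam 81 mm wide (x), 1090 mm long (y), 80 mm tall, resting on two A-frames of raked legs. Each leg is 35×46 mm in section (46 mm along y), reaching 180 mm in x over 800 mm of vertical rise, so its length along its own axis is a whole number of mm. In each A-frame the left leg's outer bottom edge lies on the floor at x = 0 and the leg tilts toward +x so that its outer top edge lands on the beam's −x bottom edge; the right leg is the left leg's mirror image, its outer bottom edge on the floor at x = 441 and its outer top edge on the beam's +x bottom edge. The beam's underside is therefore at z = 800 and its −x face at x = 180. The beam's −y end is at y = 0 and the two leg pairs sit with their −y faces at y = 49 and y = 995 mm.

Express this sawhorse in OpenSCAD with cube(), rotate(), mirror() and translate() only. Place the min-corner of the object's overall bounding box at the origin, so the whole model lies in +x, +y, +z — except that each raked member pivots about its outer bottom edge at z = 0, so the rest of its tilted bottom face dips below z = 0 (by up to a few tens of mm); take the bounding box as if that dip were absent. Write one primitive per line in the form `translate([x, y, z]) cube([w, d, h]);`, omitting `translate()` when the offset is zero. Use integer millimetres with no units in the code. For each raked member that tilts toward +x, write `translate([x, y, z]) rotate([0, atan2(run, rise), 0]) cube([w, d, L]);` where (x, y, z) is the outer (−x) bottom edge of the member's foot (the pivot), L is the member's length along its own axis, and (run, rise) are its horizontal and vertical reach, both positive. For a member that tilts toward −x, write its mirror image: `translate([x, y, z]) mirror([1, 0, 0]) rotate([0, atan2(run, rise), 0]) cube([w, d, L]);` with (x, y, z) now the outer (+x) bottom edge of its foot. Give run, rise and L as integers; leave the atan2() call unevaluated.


translate([180, 0, 800]) cube([81, 1090, 80]);
translate([0, 49, 0]) rotate([0, atan2(180, 800), 0]) cube([35, 46, 820]);
translate([441, 49, 0]) mirror([1, 0, 0]) rotate([0, atan2(180, 800), 0]) cube([35, 46, 820]);
translate([0, 995, 0]) rotate([0, atan2(180, 800), 0]) cube([35, 46, 820]);
translate([441, 995, 0]) mirror([1, 0, 0]) rotate([0, atan2(180, 800), 0]) cube([35, 46, 820]);


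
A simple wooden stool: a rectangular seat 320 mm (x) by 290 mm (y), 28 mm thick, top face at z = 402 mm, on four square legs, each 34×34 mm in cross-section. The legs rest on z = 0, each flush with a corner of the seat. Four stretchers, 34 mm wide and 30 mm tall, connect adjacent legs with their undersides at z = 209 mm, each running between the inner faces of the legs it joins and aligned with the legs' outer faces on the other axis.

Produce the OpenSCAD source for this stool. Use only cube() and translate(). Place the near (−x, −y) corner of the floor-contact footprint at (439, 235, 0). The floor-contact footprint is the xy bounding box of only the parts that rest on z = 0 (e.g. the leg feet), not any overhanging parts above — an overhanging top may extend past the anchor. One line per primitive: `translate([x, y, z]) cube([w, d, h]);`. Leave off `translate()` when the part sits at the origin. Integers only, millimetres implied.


translate([439, 235, 374]) cube([320, 290, 28]);
translate([439, 235, 0]) cube([34, 34, 374]);
translate([725, 235, 0]) cube([34, 34, 374]);
translate([439, 491, 0]) cube([34, 34, 374]);
translate([725, 491, 0]) cube([34, 34, 374]);
translate([473, 235, 209]) cube([252, 34, 30]);
translate([473, 491, 209]) cube([252, 34, 30]);
translate([439, 269, 209]) cube([34, 222, 30]);
translate([725, 269, 209]) cube([34, 222, 30]);


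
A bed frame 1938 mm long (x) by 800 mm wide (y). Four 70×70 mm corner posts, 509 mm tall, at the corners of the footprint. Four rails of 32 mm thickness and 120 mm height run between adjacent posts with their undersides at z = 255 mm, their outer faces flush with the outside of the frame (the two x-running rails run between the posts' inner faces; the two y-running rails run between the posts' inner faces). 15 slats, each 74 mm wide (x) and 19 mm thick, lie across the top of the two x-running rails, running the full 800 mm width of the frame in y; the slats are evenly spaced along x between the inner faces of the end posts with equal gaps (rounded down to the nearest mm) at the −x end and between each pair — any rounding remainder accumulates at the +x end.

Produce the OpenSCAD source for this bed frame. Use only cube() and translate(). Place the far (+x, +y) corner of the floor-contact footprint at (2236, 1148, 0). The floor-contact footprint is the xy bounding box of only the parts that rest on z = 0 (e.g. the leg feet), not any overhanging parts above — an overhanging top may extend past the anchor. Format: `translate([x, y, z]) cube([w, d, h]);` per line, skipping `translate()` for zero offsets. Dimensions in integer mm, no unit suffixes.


translate([298, 348, 0]) cube([70, 70, 509]);
translate([298, 1078, 0]) cube([70, 70, 509]);
translate([2166, 348, 0]) cube([70, 70, 509]);
translate([2166, 1078, 0]) cube([70, 70, 509]);
translate([368, 348, 255]) cube([1798, 32, 120]);
translate([368, 1116, 255]) cube([1798, 32, 120]);
translate([298, 418, 255]) cube([32, 660, 120]);
translate([2204, 418, 255]) cube([32, 660, 120]);
translate([411, 348, 375]) cube([74, 800, 19]);
translate([528, 348, 375]) cube([74, 800, 19]);
translate([645, 348, 375]) cube([74, 800, 19]);
translate([762, 348, 375]) cube([74, 800, 19]);
translate([879, 348, 375]) cube([74, 800, 19]);
translate([996, 348, 375]) cube([74, 800, 19]);
translate([1113, 348, 375]) cube([74, 800, 19]);
translate([1230, 348, 375]) cube([74, 800, 19]);
translate([1347, 348, 375]) cube([74, 800, 19]);
translate([1464, 348, 375]) cube([74, 800, 19]);
translate([1581, 348, 375]) cube([74, 800, 19]);
translate([1698, 348, 375]) cube([74, 800, 19]);
translate([1815, 348, 375]) cube([74, 800, 19]);
translate([1932, 348, 375]) cube([74, 800, 19]);
translate([2049, 348, 375]) cube([74, 800, 19]);


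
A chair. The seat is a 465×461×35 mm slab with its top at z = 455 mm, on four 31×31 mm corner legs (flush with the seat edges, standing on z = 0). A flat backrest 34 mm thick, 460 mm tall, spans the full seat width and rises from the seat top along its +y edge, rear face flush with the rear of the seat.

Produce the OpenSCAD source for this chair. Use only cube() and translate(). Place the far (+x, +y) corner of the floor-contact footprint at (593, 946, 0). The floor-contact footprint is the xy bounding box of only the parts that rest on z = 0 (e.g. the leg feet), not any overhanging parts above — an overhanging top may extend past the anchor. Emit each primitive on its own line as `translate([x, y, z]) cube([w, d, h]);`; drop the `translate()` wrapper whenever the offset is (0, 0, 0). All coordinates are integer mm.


// leg_h = 455 - 35 = 420
translate([128, 485, 420]) cube([465, 461, 35]);
translate([128, 485, 0]) cube([31, 31, 420]);
translate([562, 485, 0]) cube([31, 31, 420]);
translate([128, 915, 0]) cube([31, 31, 420]);
translate([562, 915, 0]) cube([31, 31, 420]);
translate([128, 912, 455]) cube([465, 34, 460]);


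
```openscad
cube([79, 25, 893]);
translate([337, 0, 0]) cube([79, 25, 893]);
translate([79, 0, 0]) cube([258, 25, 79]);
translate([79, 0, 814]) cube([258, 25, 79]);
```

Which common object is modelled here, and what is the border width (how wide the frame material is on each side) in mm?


A picture frame. The border width is 79 mm.

Four thin pieces enclosing a rectangular opening — a picture frame. The two full-height stiles are 893 mm tall; the top rail sits at z = 814 and is 79 mm tall, so the border above the opening is 893 − 814 = 79 mm, matching the stile x-width.


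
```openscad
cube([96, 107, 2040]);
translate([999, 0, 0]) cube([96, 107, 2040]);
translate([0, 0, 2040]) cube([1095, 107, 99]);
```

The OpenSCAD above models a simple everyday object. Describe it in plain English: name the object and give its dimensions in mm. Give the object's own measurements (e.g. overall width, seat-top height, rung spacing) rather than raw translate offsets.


A door frame. The clear opening is 903 mm wide and 2040 mm high. Two 96 mm wide jambs, 107 mm deep, stand either side of the opening from the floor to the top of the opening. A 99 mm thick head sits across the top of both jambs, spanning the full outside width of the frame.


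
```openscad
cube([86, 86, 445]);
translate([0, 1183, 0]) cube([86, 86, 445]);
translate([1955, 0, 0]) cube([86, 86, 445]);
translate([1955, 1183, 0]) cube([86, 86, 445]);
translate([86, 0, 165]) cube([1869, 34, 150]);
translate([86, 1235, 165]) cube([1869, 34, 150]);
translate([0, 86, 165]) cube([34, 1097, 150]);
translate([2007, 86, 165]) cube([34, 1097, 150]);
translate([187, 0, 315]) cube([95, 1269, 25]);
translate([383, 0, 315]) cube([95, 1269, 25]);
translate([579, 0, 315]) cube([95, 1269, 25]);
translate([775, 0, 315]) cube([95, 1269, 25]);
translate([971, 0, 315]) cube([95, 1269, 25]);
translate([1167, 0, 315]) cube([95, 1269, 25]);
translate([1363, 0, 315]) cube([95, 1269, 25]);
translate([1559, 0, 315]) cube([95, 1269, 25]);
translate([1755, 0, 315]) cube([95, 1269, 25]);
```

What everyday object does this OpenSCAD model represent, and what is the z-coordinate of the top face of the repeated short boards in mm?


A bed frame. The slat-top height is 340 mm.

Four posts, four rails, and a row of slats — a bed frame. Slats sit on the rails at z = 165 + 150 = 315; with slat thickness 25, the top is 340 mm.


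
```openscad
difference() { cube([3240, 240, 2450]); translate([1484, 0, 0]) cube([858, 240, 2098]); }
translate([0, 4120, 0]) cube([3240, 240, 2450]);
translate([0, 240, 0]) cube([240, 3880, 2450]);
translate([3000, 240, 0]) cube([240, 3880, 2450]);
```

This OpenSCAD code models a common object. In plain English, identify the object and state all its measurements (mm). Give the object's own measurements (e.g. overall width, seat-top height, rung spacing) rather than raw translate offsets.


A single room: four walls, each 2450 mm tall and 240 mm thick, enclosing an outside footprint 3240×4360 mm (x × y), no floor or roof. The front and back walls (−y and +y sides) run the full x-width; the side walls fit between their inner faces. A door opening 858 mm wide and 2098 mm tall is cut through the front wall from the floor up, its −x edge 1484 mm from the wall's −x end.


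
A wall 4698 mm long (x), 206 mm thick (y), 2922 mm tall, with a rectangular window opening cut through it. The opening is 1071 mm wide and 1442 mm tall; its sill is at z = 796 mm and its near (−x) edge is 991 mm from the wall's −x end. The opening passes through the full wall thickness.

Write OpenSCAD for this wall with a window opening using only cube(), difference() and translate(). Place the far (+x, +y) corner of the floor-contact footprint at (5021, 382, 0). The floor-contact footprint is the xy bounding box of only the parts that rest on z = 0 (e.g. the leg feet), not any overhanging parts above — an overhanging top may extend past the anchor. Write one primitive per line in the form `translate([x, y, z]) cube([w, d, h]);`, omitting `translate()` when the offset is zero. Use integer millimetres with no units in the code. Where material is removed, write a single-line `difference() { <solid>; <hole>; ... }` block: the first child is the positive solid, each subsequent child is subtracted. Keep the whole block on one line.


difference() { translate([323, 176, 0]) cube([4698, 206, 2922]); translate([1314, 176, 796]) cube([1071, 206, 1442]); }


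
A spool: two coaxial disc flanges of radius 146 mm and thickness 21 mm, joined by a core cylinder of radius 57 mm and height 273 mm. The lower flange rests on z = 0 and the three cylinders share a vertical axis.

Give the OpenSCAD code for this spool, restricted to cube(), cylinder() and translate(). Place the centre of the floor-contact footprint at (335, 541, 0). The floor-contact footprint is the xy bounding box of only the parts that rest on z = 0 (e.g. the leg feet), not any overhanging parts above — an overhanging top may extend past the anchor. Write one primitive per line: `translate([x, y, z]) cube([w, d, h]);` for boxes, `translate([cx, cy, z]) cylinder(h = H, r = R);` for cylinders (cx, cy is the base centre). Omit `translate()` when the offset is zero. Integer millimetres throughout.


translate([335, 541, 0]) cylinder(h = 21, r = 146);
translate([335, 541, 21]) cylinder(h = 273, r = 57);
translate([335, 541, 294]) cylinder(h = 21, r = 146);


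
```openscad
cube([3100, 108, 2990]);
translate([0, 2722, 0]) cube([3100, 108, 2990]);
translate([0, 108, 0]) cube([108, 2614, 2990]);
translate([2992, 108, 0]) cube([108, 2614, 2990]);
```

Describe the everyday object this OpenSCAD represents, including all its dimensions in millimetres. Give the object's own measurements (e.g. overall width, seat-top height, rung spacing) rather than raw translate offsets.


The wall frame of a small rectangular building: four walls, each 2990 mm tall and 108 mm thick, enclosing a footprint 3100 mm (x) by 2830 mm (y) outside-to-outside, with no floor or roof. The front and back walls (the −y and +y sides) span the full width; the two side walls fit between them.


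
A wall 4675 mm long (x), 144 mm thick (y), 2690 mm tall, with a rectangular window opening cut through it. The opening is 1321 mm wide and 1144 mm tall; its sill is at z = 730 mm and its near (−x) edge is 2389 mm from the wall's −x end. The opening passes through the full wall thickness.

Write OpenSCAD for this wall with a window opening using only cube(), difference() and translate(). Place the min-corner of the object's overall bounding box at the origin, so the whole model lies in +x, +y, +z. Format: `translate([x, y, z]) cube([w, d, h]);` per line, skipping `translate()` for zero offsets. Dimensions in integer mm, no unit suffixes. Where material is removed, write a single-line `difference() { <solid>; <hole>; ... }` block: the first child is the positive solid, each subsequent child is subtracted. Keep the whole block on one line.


difference() { cube([4675, 144, 2690]); translate([2389, 0, 730]) cube([1321, 144, 1144]); }


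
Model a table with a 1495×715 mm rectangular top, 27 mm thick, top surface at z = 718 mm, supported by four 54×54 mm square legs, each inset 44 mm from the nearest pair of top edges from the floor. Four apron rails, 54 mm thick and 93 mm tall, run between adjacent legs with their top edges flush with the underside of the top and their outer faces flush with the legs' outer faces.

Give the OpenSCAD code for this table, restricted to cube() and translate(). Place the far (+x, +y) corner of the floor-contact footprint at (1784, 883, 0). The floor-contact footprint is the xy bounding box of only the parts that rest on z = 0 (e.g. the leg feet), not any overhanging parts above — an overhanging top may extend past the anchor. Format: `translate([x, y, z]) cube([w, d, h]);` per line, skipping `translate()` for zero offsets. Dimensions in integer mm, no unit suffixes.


translate([333, 212, 691]) cube([1495, 715, 27]);
translate([377, 256, 0]) cube([54, 54, 691]);
translate([1730, 256, 0]) cube([54, 54, 691]);
translate([377, 829, 0]) cube([54, 54, 691]);
translate([1730, 829, 0]) cube([54, 54, 691]);
translate([431, 256, 598]) cube([1299, 54, 93]);
translate([431, 829, 598]) cube([1299, 54, 93]);
translate([377, 310, 598]) cube([54, 519, 93]);
translate([1730, 310, 598]) cube([54, 519, 93]);


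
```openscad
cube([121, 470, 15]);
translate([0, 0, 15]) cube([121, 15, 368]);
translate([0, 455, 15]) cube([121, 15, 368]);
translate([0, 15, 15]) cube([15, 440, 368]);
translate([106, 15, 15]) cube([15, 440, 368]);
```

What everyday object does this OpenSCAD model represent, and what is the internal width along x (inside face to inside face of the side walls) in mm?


An open box. The internal width is 91 mm.

A 121×470 base slab with four walls standing on it — an open box. The base is 121 mm wide and the walls are 15 mm thick, so the internal width is 121 − 2 × 15 = 91 mm.


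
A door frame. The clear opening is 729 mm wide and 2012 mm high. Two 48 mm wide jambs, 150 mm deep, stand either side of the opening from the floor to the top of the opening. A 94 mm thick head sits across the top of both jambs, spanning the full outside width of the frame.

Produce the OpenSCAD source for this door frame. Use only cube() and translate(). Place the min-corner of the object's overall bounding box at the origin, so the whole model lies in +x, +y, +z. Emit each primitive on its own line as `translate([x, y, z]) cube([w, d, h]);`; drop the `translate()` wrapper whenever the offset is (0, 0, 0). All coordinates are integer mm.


cube([48, 150, 2012]);
translate([777, 0, 0]) cube([48, 150, 2012]);
translate([0, 0, 2012]) cube([825, 150, 94]);


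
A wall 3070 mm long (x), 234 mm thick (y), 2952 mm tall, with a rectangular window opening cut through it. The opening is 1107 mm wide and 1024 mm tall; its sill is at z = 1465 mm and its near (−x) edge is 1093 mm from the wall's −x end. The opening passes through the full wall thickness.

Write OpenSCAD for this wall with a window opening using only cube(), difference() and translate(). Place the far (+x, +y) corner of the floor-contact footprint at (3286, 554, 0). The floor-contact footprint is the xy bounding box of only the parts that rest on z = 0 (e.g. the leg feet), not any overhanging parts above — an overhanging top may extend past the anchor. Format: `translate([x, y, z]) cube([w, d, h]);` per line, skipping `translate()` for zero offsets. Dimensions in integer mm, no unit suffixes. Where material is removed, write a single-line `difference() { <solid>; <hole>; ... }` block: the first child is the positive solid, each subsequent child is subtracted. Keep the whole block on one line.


difference() { translate([216, 320, 0]) cube([3070, 234, 2952]); translate([1309, 320, 1465]) cube([1107, 234, 1024]); }


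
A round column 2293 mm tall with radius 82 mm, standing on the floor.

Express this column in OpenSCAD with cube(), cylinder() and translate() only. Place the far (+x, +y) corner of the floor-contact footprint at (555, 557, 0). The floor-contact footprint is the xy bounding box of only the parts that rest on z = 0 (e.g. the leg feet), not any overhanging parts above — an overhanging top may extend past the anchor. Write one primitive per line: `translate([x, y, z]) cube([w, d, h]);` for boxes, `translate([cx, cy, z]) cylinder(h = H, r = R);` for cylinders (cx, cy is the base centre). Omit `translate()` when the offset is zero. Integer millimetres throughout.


translate([473, 475, 0]) cylinder(h = 2293, r = 82);


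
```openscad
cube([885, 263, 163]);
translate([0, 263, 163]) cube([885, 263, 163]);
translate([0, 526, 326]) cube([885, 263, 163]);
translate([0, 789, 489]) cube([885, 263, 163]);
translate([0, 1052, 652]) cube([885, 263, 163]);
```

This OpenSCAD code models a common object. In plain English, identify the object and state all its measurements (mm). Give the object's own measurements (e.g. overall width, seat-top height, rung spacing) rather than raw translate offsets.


A straight staircase of 5 solid steps. Each step is 885 mm wide (x), 263 mm deep (y, the going) and 163 mm tall (the rise). The first step rests on the floor; each subsequent step sits one going further in +y and one rise higher in +z, directly behind and above the previous step with no overlap.


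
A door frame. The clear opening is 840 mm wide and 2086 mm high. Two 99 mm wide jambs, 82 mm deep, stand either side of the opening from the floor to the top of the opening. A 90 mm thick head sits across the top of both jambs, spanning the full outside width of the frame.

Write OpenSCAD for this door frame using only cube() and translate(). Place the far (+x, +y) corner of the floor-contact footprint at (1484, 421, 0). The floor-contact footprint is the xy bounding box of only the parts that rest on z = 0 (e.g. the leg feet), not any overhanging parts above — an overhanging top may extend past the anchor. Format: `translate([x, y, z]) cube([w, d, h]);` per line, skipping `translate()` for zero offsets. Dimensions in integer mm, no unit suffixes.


translate([446, 339, 0]) cube([99, 82, 2086]);
translate([1385, 339, 0]) cube([99, 82, 2086]);
translate([446, 339, 2086]) cube([1038, 82, 90]);


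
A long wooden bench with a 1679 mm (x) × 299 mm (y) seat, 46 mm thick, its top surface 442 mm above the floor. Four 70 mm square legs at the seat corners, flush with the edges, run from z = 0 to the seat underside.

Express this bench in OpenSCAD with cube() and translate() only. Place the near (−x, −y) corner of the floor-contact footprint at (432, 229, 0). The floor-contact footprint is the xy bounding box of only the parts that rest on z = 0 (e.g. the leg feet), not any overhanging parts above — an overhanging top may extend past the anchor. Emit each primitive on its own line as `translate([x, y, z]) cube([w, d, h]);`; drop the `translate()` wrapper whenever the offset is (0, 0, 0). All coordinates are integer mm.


translate([432, 229, 396]) cube([1679, 299, 46]);
translate([432, 229, 0]) cube([70, 70, 396]);
translate([432, 458, 0]) cube([70, 70, 396]);
translate([2041, 229, 0]) cube([70, 70, 396]);
translate([2041, 458, 0]) cube([70, 70, 396]);


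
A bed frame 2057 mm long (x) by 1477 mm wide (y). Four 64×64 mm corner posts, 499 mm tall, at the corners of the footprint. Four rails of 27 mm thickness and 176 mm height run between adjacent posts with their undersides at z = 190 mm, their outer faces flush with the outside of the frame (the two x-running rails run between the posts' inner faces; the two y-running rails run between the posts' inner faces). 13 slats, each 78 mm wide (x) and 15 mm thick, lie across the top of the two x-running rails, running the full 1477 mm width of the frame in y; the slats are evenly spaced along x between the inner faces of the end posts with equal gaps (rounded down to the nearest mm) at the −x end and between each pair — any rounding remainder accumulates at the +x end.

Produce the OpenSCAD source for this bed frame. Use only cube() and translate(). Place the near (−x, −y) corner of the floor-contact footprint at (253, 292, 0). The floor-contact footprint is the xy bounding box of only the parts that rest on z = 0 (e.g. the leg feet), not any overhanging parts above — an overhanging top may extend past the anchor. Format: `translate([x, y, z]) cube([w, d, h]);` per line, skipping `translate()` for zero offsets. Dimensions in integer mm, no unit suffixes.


// slat z = rail_z + rail_h = 190 + 176 = 366
// slat gap = ⌊(1929 − 13·78) / 14⌋ = 65
translate([253, 292, 0]) cube([64, 64, 499]);
translate([253, 1705, 0]) cube([64, 64, 499]);
translate([2246, 292, 0]) cube([64, 64, 499]);
translate([2246, 1705, 0]) cube([64, 64, 499]);
translate([317, 292, 190]) cube([1929, 27, 176]);
translate([317, 1742, 190]) cube([1929, 27, 176]);
translate([253, 356, 190]) cube([27, 1349, 176]);
translate([2283, 356, 190]) cube([27, 1349, 176]);
translate([382, 292, 366]) cube([78, 1477, 15]);
translate([525, 292, 366]) cube([78, 1477, 15]);
translate([668, 292, 366]) cube([78, 1477, 15]);
translate([811, 292, 366]) cube([78, 1477, 15]);
translate([954, 292, 366]) cube([78, 1477, 15]);
translate([1097, 292, 366]) cube([78, 1477, 15]);
translate([1240, 292, 366]) cube([78, 1477, 15]);
translate([1383, 292, 366]) cube([78, 1477, 15]);
translate([1526, 292, 366]) cube([78, 1477, 15]);
translate([1669, 292, 366]) cube([78, 1477, 15]);
translate([1812, 292, 366]) cube([78, 1477, 15]);
translate([1955, 292, 366]) cube([78, 1477, 15]);
translate([2098, 292, 366]) cube([78, 1477, 15]);


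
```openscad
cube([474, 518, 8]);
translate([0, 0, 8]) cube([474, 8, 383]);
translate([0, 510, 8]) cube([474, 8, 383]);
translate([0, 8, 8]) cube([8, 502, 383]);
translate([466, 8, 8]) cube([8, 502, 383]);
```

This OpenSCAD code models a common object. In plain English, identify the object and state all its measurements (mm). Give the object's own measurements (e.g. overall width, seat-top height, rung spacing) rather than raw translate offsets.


An open-topped rectangular box: outside dimensions 474×518×391 mm, with a uniform wall and base thickness of 8 mm. The base is a full 474×518 slab on the floor; four walls sit on top of the base. The front and back walls (the −y and +y sides) span the full width; the two side walls fit between them.


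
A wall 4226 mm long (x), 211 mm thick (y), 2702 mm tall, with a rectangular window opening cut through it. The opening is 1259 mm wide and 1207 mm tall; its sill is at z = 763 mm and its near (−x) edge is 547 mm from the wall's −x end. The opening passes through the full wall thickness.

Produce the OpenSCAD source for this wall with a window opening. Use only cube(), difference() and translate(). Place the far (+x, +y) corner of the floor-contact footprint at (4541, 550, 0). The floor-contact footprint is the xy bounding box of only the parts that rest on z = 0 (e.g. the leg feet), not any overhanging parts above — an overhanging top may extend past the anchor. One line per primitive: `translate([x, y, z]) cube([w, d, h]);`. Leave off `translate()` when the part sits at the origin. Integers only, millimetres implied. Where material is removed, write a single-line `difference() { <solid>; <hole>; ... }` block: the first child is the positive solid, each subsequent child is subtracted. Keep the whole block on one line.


difference() { translate([315, 339, 0]) cube([4226, 211, 2702]); translate([862, 339, 763]) cube([1259, 211, 1207]); }


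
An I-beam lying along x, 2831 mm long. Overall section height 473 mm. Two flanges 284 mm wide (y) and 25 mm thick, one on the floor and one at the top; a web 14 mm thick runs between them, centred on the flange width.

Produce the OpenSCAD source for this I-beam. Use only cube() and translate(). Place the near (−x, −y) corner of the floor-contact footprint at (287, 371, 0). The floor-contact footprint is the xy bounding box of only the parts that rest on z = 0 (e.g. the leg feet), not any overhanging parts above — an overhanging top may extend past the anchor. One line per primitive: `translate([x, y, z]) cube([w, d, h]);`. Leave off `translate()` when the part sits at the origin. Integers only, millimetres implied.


translate([287, 371, 0]) cube([2831, 284, 25]);
translate([287, 506, 25]) cube([2831, 14, 423]);
translate([287, 371, 448]) cube([2831, 284, 25]);


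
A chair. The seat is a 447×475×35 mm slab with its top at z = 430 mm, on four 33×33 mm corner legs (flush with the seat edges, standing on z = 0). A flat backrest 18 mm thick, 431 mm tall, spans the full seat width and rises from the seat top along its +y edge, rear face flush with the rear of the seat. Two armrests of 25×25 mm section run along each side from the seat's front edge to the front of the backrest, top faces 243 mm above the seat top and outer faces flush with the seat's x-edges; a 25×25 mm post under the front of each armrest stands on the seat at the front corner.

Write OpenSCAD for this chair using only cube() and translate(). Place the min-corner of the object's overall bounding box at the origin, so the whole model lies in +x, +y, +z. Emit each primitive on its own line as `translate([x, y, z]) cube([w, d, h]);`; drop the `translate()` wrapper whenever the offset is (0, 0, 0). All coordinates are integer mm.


// leg_h = 430 - 35 = 395
// arm post h = 243 - 25 = 218
translate([0, 0, 395]) cube([447, 475, 35]);
cube([33, 33, 395]);
translate([414, 0, 0]) cube([33, 33, 395]);
translate([0, 442, 0]) cube([33, 33, 395]);
translate([414, 442, 0]) cube([33, 33, 395]);
translate([0, 457, 430]) cube([447, 18, 431]);
translate([0, 0, 648]) cube([25, 457, 25]);
translate([422, 0, 648]) cube([25, 457, 25]);
translate([0, 0, 430]) cube([25, 25, 218]);
translate([422, 0, 430]) cube([25, 25, 218]);


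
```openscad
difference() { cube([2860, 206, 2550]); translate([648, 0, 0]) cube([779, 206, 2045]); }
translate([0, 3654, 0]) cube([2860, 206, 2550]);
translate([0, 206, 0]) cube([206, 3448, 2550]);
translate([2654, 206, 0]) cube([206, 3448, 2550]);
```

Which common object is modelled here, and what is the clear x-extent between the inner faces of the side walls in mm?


A single room. The interior width is 2448 mm.

Four walls enclosing a rectangle with a door in the front wall — a room. Outside width 2860 minus two 206 mm walls gives 2448 mm.


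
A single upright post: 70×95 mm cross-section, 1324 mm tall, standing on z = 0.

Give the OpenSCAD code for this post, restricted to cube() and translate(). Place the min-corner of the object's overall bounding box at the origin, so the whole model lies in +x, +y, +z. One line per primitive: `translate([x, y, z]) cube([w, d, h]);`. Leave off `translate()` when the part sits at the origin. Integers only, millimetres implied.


cube([70, 95, 1324]);


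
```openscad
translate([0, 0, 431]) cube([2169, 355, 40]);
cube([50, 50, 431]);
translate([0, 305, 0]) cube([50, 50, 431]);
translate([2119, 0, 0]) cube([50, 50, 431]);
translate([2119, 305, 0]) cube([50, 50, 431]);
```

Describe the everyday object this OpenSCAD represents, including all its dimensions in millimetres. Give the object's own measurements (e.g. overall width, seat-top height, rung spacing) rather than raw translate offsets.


A bench: a 2169×355 mm seat slab, 40 mm thick, top at z = 471 mm, on four 50×50 mm square legs flush with the seat corners and standing on z = 0.


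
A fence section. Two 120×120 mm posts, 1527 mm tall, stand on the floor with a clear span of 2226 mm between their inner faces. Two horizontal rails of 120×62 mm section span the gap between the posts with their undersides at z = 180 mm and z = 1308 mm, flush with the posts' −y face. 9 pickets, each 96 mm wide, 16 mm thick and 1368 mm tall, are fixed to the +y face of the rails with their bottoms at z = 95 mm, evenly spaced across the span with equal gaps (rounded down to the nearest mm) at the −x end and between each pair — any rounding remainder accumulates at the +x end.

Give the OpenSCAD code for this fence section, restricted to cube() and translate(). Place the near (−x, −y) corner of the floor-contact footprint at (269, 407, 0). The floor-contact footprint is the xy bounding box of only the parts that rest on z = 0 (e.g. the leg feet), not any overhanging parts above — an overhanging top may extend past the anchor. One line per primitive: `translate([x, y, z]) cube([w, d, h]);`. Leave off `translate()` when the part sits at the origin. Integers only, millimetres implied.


translate([269, 407, 0]) cube([120, 120, 1527]);
translate([2615, 407, 0]) cube([120, 120, 1527]);
translate([389, 407, 180]) cube([2226, 120, 62]);
translate([389, 407, 1308]) cube([2226, 120, 62]);
translate([525, 527, 95]) cube([96, 16, 1368]);
translate([757, 527, 95]) cube([96, 16, 1368]);
translate([989, 527, 95]) cube([96, 16, 1368]);
translate([1221, 527, 95]) cube([96, 16, 1368]);
translate([1453, 527, 95]) cube([96, 16, 1368]);
translate([1685, 527, 95]) cube([96, 16, 1368]);
translate([1917, 527, 95]) cube([96, 16, 1368]);
translate([2149, 527, 95]) cube([96, 16, 1368]);
translate([2381, 527, 95]) cube([96, 16, 1368]);


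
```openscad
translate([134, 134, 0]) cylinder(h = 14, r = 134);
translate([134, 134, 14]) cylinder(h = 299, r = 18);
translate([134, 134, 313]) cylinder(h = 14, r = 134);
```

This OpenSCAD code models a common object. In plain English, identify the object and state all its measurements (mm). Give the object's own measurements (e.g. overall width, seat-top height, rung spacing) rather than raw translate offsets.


A spool: two coaxial disc flanges of radius 134 mm and thickness 14 mm, joined by a core cylinder of radius 18 mm and height 299 mm. The lower flange rests on z = 0 and the three cylinders share a vertical axis.


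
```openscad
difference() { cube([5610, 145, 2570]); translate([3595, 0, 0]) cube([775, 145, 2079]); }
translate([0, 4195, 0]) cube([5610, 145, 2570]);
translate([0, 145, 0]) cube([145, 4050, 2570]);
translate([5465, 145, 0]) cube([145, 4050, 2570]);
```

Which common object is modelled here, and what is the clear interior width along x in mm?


A single room. The interior width is 5320 mm.

Four walls enclosing a rectangle with a door in the front wall — a room. Outside width 5610 minus two 145 mm walls gives 5320 mm.


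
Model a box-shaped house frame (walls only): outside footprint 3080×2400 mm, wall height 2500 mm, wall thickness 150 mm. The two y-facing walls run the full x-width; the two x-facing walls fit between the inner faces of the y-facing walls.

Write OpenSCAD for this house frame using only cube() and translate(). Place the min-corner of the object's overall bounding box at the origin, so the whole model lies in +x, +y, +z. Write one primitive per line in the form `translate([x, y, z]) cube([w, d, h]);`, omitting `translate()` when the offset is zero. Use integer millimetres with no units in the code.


cube([3080, 150, 2500]);
translate([0, 2250, 0]) cube([3080, 150, 2500]);
translate([0, 150, 0]) cube([150, 2100, 2500]);
translate([2930, 150, 0]) cube([150, 2100, 2500]);


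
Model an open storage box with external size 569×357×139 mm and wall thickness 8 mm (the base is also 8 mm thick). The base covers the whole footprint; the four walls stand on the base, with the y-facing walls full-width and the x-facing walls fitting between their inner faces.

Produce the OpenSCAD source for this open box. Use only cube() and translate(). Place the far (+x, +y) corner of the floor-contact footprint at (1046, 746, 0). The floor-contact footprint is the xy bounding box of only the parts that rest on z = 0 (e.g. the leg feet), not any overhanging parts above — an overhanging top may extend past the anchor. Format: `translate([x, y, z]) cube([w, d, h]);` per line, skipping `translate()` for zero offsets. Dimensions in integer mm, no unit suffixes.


translate([477, 389, 0]) cube([569, 357, 8]);
translate([477, 389, 8]) cube([569, 8, 131]);
translate([477, 738, 8]) cube([569, 8, 131]);
translate([477, 397, 8]) cube([8, 341, 131]);
translate([1038, 397, 8]) cube([8, 341, 131]);
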